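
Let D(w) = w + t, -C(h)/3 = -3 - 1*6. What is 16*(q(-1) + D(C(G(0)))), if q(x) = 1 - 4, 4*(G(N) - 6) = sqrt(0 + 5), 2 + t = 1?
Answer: 368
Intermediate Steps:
t = -1 (t = -2 + 1 = -1)
G(N) = 6 + sqrt(5)/4 (G(N) = 6 + sqrt(0 + 5)/4 = 6 + sqrt(5)/4)
C(h) = 27 (C(h) = -3*(-3 - 1*6) = -3*(-3 - 6) = -3*(-9) = 27)
q(x) = -3
D(w) = -1 + w (D(w) = w - 1 = -1 + w)
16*(q(-1) + D(C(G(0)))) = 16*(-3 + (-1 + 27)) = 16*(-3 + 26) = 16*23 = 368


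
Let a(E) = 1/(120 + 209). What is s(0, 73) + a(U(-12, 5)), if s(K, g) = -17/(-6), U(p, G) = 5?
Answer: 5599/1974 ≈ 2.8364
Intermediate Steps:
s(K, g) = 17/6 (s(K, g) = -1/6*(-17) = 17/6)
a(E) = 1/329
s(0, 73) + a(U(-12, 5)) = 17/6 + 1/329 = 5599/1974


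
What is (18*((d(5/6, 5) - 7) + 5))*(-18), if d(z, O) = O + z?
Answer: -1242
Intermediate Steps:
(18*((d(5/6, 5) - 7) + 5))*(-18) = (18*(((5 + 5/6) - 7) + 5))*(-18) = (18*(((5 + 5*(⅙)) - 7) + 5))*(-18) = (18*(((5 + ⅚) - 7) + 5))*(-18) = (18*((35/6 - 7) + 5))*(-18) = (18*(-7/6 + 5))*(-18) = (18*(23/6))*(-18) = 69*(-18) = -1242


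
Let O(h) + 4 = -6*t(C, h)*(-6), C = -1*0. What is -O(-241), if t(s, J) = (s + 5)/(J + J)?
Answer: 1054/241 ≈ 4.3734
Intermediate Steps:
C = 0
t(s, J) = (5 + s)/(2*J) (t(s, J) = (5 + s)/((2*J)) = (5 + s)*(1/(2*J)) = (5 + s)/(2*J))
O(h) = -4 + 90/h (O(h) = -4 - 3*(5 + 0)/h*(-6) = -4 - 3*5/h*(-6) = -4 - 15/h*(-6) = -4 + 90/h)
-O(-241) = -(-4 + 90/(-241)) = -(-4 + 90*(-1/241)) = -(-4 - 90/241) = -1*(-1054/241) = 1054/241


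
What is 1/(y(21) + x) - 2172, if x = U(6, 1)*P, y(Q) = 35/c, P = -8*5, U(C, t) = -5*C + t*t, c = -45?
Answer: -22660467/10433 ≈ -2172.0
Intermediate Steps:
U(C, t) = t**2 - 5*C (U(C, t) = -5*C + t**2 = t**2 - 5*C)
P = -40
y(Q) = -7/9 (y(Q) = 35/(-45) = 35*(-1/45) = -7/9)
x = 1160 (x = (1**2 - 5*6)*(-40) = (1 - 30)*(-40) = -29*(-40) = 1160)
1/(y(21) + x) - 2172 = 1/(-7/9 + 1160) - 2172 = 1/(10433/9) - 2172 = 9/10433 - 2172 = -22660467/10433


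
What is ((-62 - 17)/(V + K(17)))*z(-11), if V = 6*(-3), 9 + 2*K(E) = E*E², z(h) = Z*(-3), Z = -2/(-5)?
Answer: 237/6085 ≈ 0.038948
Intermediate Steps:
Z = ⅖ (Z = -2*(-⅕) = ⅖ ≈ 0.40000)
z(h) = -6/5 (z(h) = (⅖)*(-3) = -6/5)
K(E) = -9/2 + E³/2 (K(E) = -9/2 + (E*E²)/2 = -9/2 + E³/2)
V = -18
((-62 - 17)/(V + K(17)))*z(-11) = ((-62 - 17)/(-18 + (-9/2 + (½)*17³)))*(-6/5) = -79/(-18 + (-9/2 + (½)*4913))*(-6/5) = -79/(-18 + (-9/2 + 4913/2))*(-6/5) = -79/(-18 + 2452)*(-6/5) = -79/2434*(-6/5) = 237/6085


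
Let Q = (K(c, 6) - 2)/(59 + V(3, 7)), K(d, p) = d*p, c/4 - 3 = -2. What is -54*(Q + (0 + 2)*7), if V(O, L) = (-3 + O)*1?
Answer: -45792/59 ≈ -776.14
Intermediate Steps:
c = 4 (c = 12 + 4*(-2) = 12 - 8 = 4)
V(O, L) = -3 + O
Q = 22/59 (Q = (4*6 - 2)/(59 + (-3 + 3)) = (24 - 2)/(59 + 0) = 22/59 ≈ 0.37288)
-54*(Q + (0 + 2)*7) = -54*(22/59 + (0 + 2)*7) = -54*(22/59 + 2*7) = -54*(22/59 + 14) = -54*848/59 = -45792/59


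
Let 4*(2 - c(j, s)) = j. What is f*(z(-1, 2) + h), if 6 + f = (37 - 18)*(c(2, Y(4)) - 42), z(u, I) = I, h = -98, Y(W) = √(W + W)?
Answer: 74448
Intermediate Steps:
Y(W) = √2*√W (Y(W) = √(2*W) = √2*√W)
c(j, s) = 2 - j/4
f = -1551/2 (f = -6 + (37 - 18)*((2 - ¼*2) - 42) = -6 + 19*((2 - ½) - 42) = -6 + 19*(3/2 - 42) = -6 + 19*(-81/2) = -6 - 1539/2 = -1551/2 ≈ -775.50)
f*(z(-1, 2) + h) = -1551*(2 - 98)/2 = -1551/2*(-96) = 74448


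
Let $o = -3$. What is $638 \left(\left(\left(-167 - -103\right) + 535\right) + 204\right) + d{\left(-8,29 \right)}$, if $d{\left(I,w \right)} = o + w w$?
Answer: $431488$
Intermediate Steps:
$d{\left(I,w \right)} = -3 + w^{2}$ ($d{\left(I,w \right)} = -3 + w w = -3 + w^{2}$)
$638 \left(\left(\left(-167 - -103\right) + 535\right) + 204\right) + d{\left(-8,29 \right)} = 638 \left(\left(\left(-167 - -103\right) + 535\right) + 204\right) - \left(3 - 29^{2}\right) = 638 \left(\left(\left(-167 + 103\right) + 535\right) + 204\right) + \left(-3 + 841\right) = 638 \left(\left(-64 + 535\right) + 204\right) + 838 = 638 \left(471 + 204\right) + 838 = 638 \cdot 675 + 838 = 430650 + 838 = 431488$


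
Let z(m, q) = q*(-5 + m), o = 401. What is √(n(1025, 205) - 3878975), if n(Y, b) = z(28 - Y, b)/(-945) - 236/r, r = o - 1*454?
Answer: 25*I*√7687806721/1113 ≈ 1969.5*I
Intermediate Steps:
r = -53 (r = 401 - 1*454 = 401 - 454 = -53)
n(Y, b) = 236/53 - b*(23 - Y)/945 (n(Y, b) = (b*(-5 + (28 - Y)))/(-945) - 236/(-53) = (b*(23 - Y))*(-1/945) - 236*(-1/53) = -b*(23 - Y)/945 + 236/53 = 236/53 - b*(23 - Y)/945)
√(n(1025, 205) - 3878975) = √((236/53 + (1/945)*205*(-23 + 1025)) - 3878975) = √((236/53 + (1/945)*205*1002) - 3878975) = √((236/53 + 13694/63) - 3878975) = √(740650/3339 - 3878975) = √(-12951156875/3339) = 25*I*√7687806721/1113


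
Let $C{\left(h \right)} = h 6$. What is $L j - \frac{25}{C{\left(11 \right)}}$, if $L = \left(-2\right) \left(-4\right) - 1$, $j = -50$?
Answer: $- \frac{23125}{66} \approx -350.38$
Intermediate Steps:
$C{\left(h \right)} = 6 h$
$L = 7$ ($L = 8 - 1 = 7$)
$L j - \frac{25}{C{\left(11 \right)}} = 7 \left(-50\right) - \frac{25}{6 \cdot 11} = -350 - \frac{25}{66} = - \frac{23125}{66}$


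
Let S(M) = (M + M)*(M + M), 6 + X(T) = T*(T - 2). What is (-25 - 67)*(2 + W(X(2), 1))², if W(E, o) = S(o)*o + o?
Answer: -4508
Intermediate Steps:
X(T) = -6 + T*(-2 + T) (X(T) = -6 + T*(T - 2) = -6 + T*(-2 + T))
S(M) = 4*M² (S(M) = (2*M)*(2*M) = 4*M²)
W(E, o) = o + 4*o³ (W(E, o) = (4*o²)*o + o = 4*o³ + o = o + 4*o³)
(-25 - 67)*(2 + W(X(2), 1))² = (-25 - 67)*(2 + (1 + 4*1³))² = -92*(2 + (1 + 4*1))² = -92*(2 + (1 + 4))² = -92*(2 + 5)² = -92*7² = -92*49 = -4508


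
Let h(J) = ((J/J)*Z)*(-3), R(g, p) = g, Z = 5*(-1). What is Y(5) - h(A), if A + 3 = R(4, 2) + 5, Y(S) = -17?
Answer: -32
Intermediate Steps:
Z = -5
A = 6 (A = -3 + (4 + 5) = -3 + 9 = 6)
h(J) = 15 (h(J) = ((J/J)*(-5))*(-3) = (1*(-5))*(-3) = -5*(-3) = 15)
Y(5) - h(A) = -17 - 1*15 = -17 - 15 = -32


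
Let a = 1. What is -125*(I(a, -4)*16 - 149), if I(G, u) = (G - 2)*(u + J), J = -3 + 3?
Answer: 10625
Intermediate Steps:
J = 0
I(G, u) = u*(-2 + G) (I(G, u) = (G - 2)*(u + 0) = (-2 + G)*u = u*(-2 + G))
-125*(I(a, -4)*16 - 149) = -125*(-4*(-2 + 1)*16 - 149) = -125*(-4*(-1)*16 - 149) = -125*(4*16 - 149) = -125*(64 - 149) = -125*(-85) = 10625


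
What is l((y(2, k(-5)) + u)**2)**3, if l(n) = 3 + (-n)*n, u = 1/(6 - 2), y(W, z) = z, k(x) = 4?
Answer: -566697427171777/16777216 ≈ -3.3778e+7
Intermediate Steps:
u = 1/4 ≈ 0.25000
l(n) = 3 - n**2
l((y(2, k(-5)) + u)**2)**3 = (3 - ((4 + 1/4)**2)**2)**3 = (3 - ((17/4)**2)**2)**3 = (3 - (289/16)**2)**3 = (3 - 1*83521/256)**3 = (3 - 83521/256)**3 = (-82753/256)**3 = -566697427171777/16777216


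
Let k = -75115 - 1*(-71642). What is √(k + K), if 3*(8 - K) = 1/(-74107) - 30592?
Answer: 2*√83189132251170/222321 ≈ 82.051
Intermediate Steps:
K = 2268859913/222321 (K = 8 - (1/(-74107) - 30592)/3 = 8 - (-1/74107 - 30592)/3 = 8 - ⅓*(-2267081345/74107) = 8 + 2267081345/222321 = 2268859913/222321 ≈ 10205.)
k = -3473 (k = -75115 + 71642 = -3473)
√(k + K) = √(-3473 + 2268859913/222321) = √(1496739080/222321) = 2*√83189132251170/222321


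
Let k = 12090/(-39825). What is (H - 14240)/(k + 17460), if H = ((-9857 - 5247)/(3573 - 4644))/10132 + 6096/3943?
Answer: -22464991112874440/27547370251412767 ≈ -0.81550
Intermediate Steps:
k = -806/2655 (k = 12090*(-1/39825) = -806/2655 ≈ -0.30358)
H = 16552379696/10696739949 (H = -15104/(-1071)*(1/10132) + 6096*(1/3943) = -15104*(-1/1071)*(1/10132) + 6096/3943 = (15104/1071)*(1/10132) + 6096/3943 = 3776/2712843 + 6096/3943 = 16552379696/10696739949 ≈ 1.5474)
(H - 14240)/(k + 17460) = (16552379696/10696739949 - 14240)/(-806/2655 + 17460) = -152305024494064/(10696739949*46355494/2655) = -152305024494064/10696739949*2655/46355494 = -22464991112874440/27547370251412767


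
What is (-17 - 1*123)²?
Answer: 19600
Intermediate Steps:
(-17 - 1*123)² = (-17 - 123)² = (-140)² = 19600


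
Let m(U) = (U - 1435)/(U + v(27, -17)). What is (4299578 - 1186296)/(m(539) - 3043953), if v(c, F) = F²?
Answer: -644449374/630098495 ≈ -1.0228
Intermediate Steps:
m(U) = (-1435 + U)/(289 + U) (m(U) = (U - 1435)/(U + (-17)²) = (-1435 + U)/(U + 289) = (-1435 + U)/(289 + U))
(4299578 - 1186296)/(m(539) - 3043953) = (4299578 - 1186296)/((-1435 + 539)/(289 + 539) - 3043953) = 3113282/(-896/828 - 3043953) = 3113282/((1/828)*(-896) - 3043953) = 3113282/(-224/207 - 3043953) = 3113282/(-630098495/207) = 3113282*(-207/630098495) = -644449374/630098495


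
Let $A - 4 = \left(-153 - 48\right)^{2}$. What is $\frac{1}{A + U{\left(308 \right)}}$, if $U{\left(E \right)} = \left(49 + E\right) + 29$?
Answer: $\frac{1}{40791} \approx 2.4515 \cdot 10^{-5}$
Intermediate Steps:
$U{\left(E \right)} = 78 + E$
$A = 40405$ ($A = 4 + \left(-153 - 48\right)^{2} = 4 + \left(-201\right)^{2} = 4 + 40401 = 40405$)
$\frac{1}{A + U{\left(308 \right)}} = \frac{1}{40405 + \left(78 + 308\right)} = \frac{1}{40405 + 386} = \frac{1}{40791}$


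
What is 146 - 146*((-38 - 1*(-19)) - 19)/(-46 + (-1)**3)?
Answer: 1314/47 ≈ 27.957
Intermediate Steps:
146 - 146*((-38 - 1*(-19)) - 19)/(-46 + (-1)**3) = 146 - 146*((-38 + 19) - 19)/(-46 - 1) = 146 - 146*(-19 - 19)/(-47) = 146 - (-5548)*(-1)/47 = 146 - 146*38/47 = 146 - 5548/47 = 1314/47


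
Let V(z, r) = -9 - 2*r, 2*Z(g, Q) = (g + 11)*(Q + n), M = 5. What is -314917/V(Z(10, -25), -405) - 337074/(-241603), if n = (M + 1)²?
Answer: -75814895677/193524003 ≈ -391.76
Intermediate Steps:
n = 36 (n = (5 + 1)² = 6² = 36)
Z(g, Q) = (11 + g)*(36 + Q)/2 (Z(g, Q) = ((g + 11)*(Q + 36))/2 = ((11 + g)*(36 + Q))/2 = (11 + g)*(36 + Q)/2)
-314917/V(Z(10, -25), -405) - 337074/(-241603) = -314917/(-9 - 2*(-405)) - 337074/(-241603) = -314917/(-9 + 810) - 337074*(-1/241603) = -314917/801 + 337074/241603 = -75814895677/193524003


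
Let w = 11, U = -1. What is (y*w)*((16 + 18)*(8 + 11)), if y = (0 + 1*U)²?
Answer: 7106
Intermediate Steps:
y = 1 (y = (0 + 1*(-1))² = (0 - 1)² = (-1)² = 1)
(y*w)*((16 + 18)*(8 + 11)) = (1*11)*((16 + 18)*(8 + 11)) = 11*(34*19) = 11*646 = 7106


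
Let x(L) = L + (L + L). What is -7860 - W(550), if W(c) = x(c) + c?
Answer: -10060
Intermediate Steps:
x(L) = 3*L (x(L) = L + 2*L = 3*L)
W(c) = 4*c (W(c) = 3*c + c = 4*c)
-7860 - W(550) = -7860 - 4*550 = -7860 - 1*2200 = -7860 - 2200 = -10060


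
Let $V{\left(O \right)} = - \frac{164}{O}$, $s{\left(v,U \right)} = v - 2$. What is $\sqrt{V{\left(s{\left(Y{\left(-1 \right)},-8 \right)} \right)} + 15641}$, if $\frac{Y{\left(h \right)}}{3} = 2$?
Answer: $20 \sqrt{39} \approx 124.9$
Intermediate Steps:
$Y{\left(h \right)} = 6$ ($Y{\left(h \right)} = 3 \cdot 2 = 6$)
$s{\left(v,U \right)} = -2 + v$
$\sqrt{V{\left(s{\left(Y{\left(-1 \right)},-8 \right)} \right)} + 15641} = \sqrt{- \frac{164}{-2 + 6} + 15641} = \sqrt{- \frac{164}{4} + 15641} = \sqrt{\left(-164\right) \frac{1}{4} + 15641} = \sqrt{-41 + 15641} = \sqrt{15600} = 20 \sqrt{39}$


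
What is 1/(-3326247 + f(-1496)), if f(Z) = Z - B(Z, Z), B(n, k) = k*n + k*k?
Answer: -1/7803775 ≈ -1.2814e-7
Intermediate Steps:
B(n, k) = k**2 + k*n (B(n, k) = k*n + k**2 = k**2 + k*n)
f(Z) = Z - 2*Z**2 (f(Z) = Z - Z*(Z + Z) = Z - Z*2*Z = Z - 2*Z**2)
1/(-3326247 + f(-1496)) = 1/(-3326247 - 1496*(1 - 2*(-1496))) = 1/(-3326247 - 1496*(1 + 2992)) = 1/(-3326247 - 1496*2993) = 1/(-3326247 - 4477528) = 1/(-7803775) = -1/7803775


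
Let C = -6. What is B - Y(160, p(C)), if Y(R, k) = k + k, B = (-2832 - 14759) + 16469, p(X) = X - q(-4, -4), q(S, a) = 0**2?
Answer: -1110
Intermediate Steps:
q(S, a) = 0
p(X) = X (p(X) = X - 1*0 = X + 0 = X)
B = -1122 (B = -17591 + 16469 = -1122)
Y(R, k) = 2*k
B - Y(160, p(C)) = -1122 - 2*(-6) = -1122 - 1*(-12) = -1122 + 12 = -1110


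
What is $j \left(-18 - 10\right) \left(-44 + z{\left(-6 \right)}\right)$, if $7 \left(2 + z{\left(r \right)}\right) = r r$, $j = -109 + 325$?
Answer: $247104$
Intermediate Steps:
$j = 216$
$z{\left(r \right)} = -2 + \frac{r^{2}}{7}$ ($z{\left(r \right)} = -2 + \frac{r r}{7} = -2 + \frac{r^{2}}{7}$)
$j \left(-18 - 10\right) \left(-44 + z{\left(-6 \right)}\right) = 216 \left(-18 - 10\right) \left(-44 - \left(2 - \frac{\left(-6\right)^{2}}{7}\right)\right) = 216 \left(- 28 \left(-44 + \left(-2 + \frac{1}{7} \cdot 36\right)\right)\right) = 216 \left(- 28 \left(-44 + \left(-2 + \frac{36}{7}\right)\right)\right) = 216 \left(- 28 \left(-44 + \frac{22}{7}\right)\right) = 216 \left(\left(-28\right) \left(- \frac{286}{7}\right)\right) = 216 \cdot 1144 = 247104$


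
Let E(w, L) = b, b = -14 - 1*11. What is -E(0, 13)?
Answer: 25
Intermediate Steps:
b = -25 (b = -14 - 11 = -25)
E(w, L) = -25
-E(0, 13) = -1*(-25) = 25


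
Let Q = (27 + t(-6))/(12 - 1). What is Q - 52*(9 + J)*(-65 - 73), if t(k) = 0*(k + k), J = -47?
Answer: -2999541/11 ≈ -2.7269e+5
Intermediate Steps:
t(k) = 0 (t(k) = 0*(2*k) = 0)
Q = 27/11 (Q = (27 + 0)/(12 - 1) = 27/11 ≈ 2.4545)
Q - 52*(9 + J)*(-65 - 73) = 27/11 - 52*(9 - 47)*(-65 - 73) = 27/11 - (-1976)*(-138) = 27/11 - 52*5244 = 27/11 - 272688 = -2999541/11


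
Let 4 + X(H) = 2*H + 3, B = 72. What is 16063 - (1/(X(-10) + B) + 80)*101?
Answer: 407032/51 ≈ 7981.0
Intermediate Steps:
X(H) = -1 + 2*H (X(H) = -4 + (2*H + 3) = -4 + (3 + 2*H) = -1 + 2*H)
16063 - (1/(X(-10) + B) + 80)*101 = 16063 - (1/((-1 + 2*(-10)) + 72) + 80)*101 = 16063 - (1/((-1 - 20) + 72) + 80)*101 = 16063 - (1/(-21 + 72) + 80)*101 = 16063 - (1/51 + 80)*101 = 16063 - 4081*101/51 = 16063 - 1*412181/51 = 16063 - 412181/51 = 407032/51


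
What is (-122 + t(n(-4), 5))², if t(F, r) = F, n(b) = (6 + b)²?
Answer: 13924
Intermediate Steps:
(-122 + t(n(-4), 5))² = (-122 + (6 - 4)²)² = (-122 + 2²)² = (-122 + 4)² = (-118)² = 13924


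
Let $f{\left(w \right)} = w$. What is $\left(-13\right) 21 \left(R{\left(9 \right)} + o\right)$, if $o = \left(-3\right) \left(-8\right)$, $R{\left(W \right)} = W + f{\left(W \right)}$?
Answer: $-11466$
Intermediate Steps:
$R{\left(W \right)} = 2 W$ ($R{\left(W \right)} = W + W = 2 W$)
$o = 24$
$\left(-13\right) 21 \left(R{\left(9 \right)} + o\right) = \left(-13\right) 21 \left(2 \cdot 9 + 24\right) = - 273 \left(18 + 24\right) = \left(-273\right) 42 = -11466$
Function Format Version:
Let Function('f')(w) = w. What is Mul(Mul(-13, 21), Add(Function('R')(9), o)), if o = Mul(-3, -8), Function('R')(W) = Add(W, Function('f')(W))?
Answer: -11466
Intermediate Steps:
Function('R')(W) = Mul(2, W) (Function('R')(W) = Add(W, W) = Mul(2, W))
o = 24
Mul(Mul(-13, 21), Add(Function('R')(9), o)) = Mul(Mul(-13, 21), Add(Mul(2, 9), 24)) = Mul(-273, Add(18, 24)) = Mul(-273, 42) = -11466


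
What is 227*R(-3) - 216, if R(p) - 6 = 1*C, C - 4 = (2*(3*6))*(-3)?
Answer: -22462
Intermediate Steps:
C = -104 (C = 4 + (2*(3*6))*(-3) = 4 + (2*18)*(-3) = 4 + 36*(-3) = 4 - 108 = -104)
R(p) = -98 (R(p) = 6 + 1*(-104) = 6 - 104 = -98)
227*R(-3) - 216 = 227*(-98) - 216 = -22246 - 216 = -22462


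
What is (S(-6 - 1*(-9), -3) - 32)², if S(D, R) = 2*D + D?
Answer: 529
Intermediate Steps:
S(D, R) = 3*D
(S(-6 - 1*(-9), -3) - 32)² = (3*(-6 - 1*(-9)) - 32)² = (3*(-6 + 9) - 32)² = (3*3 - 32)² = (9 - 32)² = (-23)² = 529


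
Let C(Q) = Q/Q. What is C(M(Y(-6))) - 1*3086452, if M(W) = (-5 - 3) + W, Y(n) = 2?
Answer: -3086451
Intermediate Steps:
M(W) = -8 + W
C(Q) = 1
C(M(Y(-6))) - 1*3086452 = 1 - 1*3086452 = 1 - 3086452 = -3086451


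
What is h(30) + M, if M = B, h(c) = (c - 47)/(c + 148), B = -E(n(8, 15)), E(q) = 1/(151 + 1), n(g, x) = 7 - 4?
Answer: -1381/13528 ≈ -0.10208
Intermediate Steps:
n(g, x) = 3
E(q) = 1/152
B = -1/152 (B = -1*1/152 = -1/152 ≈ -0.0065789)
h(c) = (-47 + c)/(148 + c)
M = -1/152 ≈ -0.0065789
h(30) + M = (-47 + 30)/(148 + 30) - 1/152 = -17/178 - 1/152 = -1381/13528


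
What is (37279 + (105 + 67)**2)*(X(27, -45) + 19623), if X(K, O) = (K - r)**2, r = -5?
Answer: 1380520361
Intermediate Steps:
X(K, O) = (5 + K)**2 (X(K, O) = (K - 1*(-5))**2 = (K + 5)**2 = (5 + K)**2)
(37279 + (105 + 67)**2)*(X(27, -45) + 19623) = (37279 + (105 + 67)**2)*((5 + 27)**2 + 19623) = (37279 + 172**2)*(32**2 + 19623) = (37279 + 29584)*(1024 + 19623) = 66863*20647 = 1380520361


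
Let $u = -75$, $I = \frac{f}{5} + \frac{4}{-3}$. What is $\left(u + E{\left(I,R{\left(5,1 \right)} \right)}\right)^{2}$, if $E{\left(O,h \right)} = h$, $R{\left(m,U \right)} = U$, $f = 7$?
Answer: $5476$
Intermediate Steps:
$I = \frac{1}{15}$ ($I = \frac{7}{5} + \frac{4}{-3} = 7 \cdot \frac{1}{5} + 4 \left(- \frac{1}{3}\right) = \frac{7}{5} - \frac{4}{3} = \frac{1}{15} \approx 0.066667$)
$\left(u + E{\left(I,R{\left(5,1 \right)} \right)}\right)^{2} = \left(-75 + 1\right)^{2} = \left(-74\right)^{2} = 5476$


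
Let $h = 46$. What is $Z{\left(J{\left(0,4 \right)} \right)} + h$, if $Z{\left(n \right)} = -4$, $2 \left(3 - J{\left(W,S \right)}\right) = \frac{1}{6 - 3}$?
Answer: $42$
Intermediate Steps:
$J{\left(W,S \right)} = \frac{17}{6}$ ($J{\left(W,S \right)} = 3 - \frac{1}{2 \left(6 - 3\right)} = 3 - \frac{1}{2 \cdot 3} = 3 - \frac{1}{6} = \frac{17}{6}$)
$Z{\left(J{\left(0,4 \right)} \right)} + h = -4 + 46 = 42$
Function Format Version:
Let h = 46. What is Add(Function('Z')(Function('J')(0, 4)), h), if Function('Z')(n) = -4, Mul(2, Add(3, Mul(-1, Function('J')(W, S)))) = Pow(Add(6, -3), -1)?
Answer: 42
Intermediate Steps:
Function('J')(W, S) = Rational(17, 6) (Function('J')(W, S) = Add(3, Mul(Rational(-1, 2), Pow(Add(6, -3), -1))) = Add(3, Mul(Rational(-1, 2), Pow(3, -1))) = Add(3, Mul(Rational(-1, 2), Rational(1, 3))) = Add(3, Rational(-1, 6)) = Rational(17, 6))
Add(Function('Z')(Function('J')(0, 4)), h) = Add(-4, 46) = 42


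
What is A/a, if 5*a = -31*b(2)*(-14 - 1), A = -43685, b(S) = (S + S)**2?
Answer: -43685/1488 ≈ -29.358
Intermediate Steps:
b(S) = 4*S**2 (b(S) = (2*S)**2 = 4*S**2)
a = 1488 (a = (-31*4*2**2*(-14 - 1))/5 = (-31*4*4*(-15))/5 = (-496*(-15))/5 = (-31*(-240))/5 = (1/5)*7440 = 1488)
A/a = -43685/1488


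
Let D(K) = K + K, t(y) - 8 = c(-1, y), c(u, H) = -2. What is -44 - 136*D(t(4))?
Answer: -1676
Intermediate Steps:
t(y) = 6 (t(y) = 8 - 2 = 6)
D(K) = 2*K
-44 - 136*D(t(4)) = -44 - 272*6 = -44 - 136*12 = -44 - 1632 = -1676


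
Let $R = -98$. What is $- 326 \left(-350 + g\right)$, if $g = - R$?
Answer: $82152$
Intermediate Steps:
$g = 98$ ($g = \left(-1\right) \left(-98\right) = 98$)
$- 326 \left(-350 + g\right) = - 326 \left(-350 + 98\right) = \left(-326\right) \left(-252\right) = 82152$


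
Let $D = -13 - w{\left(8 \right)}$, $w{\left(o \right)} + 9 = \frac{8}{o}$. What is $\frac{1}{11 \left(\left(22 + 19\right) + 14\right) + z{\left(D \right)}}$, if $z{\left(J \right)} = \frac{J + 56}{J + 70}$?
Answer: $\frac{65}{39376} \approx 0.0016508$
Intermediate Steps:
$w{\left(o \right)} = -9 + \frac{8}{o}$
$D = -5$ ($D = -13 - \left(-9 + \frac{8}{8}\right) = -13 - \left(-9 + 8 \cdot \frac{1}{8}\right) = -13 - \left(-9 + 1\right) = -13 - -8 = -13 + 8 = -5$)
$z{\left(J \right)} = \frac{56 + J}{70 + J}$
$\frac{1}{11 \left(\left(22 + 19\right) + 14\right) + z{\left(D \right)}} = \frac{1}{11 \left(\left(22 + 19\right) + 14\right) + \frac{56 - 5}{70 - 5}} = \frac{1}{11 \left(41 + 14\right) + \frac{1}{65} \cdot 51} = \frac{1}{11 \cdot 55 + \frac{1}{65} \cdot 51} = \frac{1}{605 + \frac{51}{65}} = \frac{1}{\frac{39376}{65}} = \frac{65}{39376}$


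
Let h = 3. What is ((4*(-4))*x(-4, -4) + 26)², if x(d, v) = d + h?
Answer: 1764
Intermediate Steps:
x(d, v) = 3 + d (x(d, v) = d + 3 = 3 + d)
((4*(-4))*x(-4, -4) + 26)² = ((4*(-4))*(3 - 4) + 26)² = (-16*(-1) + 26)² = (16 + 26)² = 42² = 1764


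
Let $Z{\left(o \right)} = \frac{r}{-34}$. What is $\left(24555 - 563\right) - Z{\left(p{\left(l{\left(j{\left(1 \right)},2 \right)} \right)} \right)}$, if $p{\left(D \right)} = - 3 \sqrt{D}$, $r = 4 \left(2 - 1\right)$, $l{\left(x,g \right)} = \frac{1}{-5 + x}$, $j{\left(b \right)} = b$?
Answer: $\frac{407866}{17} \approx 23992.0$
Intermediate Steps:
$r = 4$ ($r = 4 \cdot 1 = 4$)
$Z{\left(o \right)} = - \frac{2}{17}$ ($Z{\left(o \right)} = \frac{4}{-34} = 4 \left(- \frac{1}{34}\right) = - \frac{2}{17}$)
$\left(24555 - 563\right) - Z{\left(p{\left(l{\left(j{\left(1 \right)},2 \right)} \right)} \right)} = \left(24555 - 563\right) - - \frac{2}{17} = \left(24555 - 563\right) + \frac{2}{17} = 23992 + \frac{2}{17} = \frac{407866}{17}$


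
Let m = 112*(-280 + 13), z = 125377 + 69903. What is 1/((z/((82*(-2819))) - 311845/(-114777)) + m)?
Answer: -13265810883/396675972738257 ≈ -3.3442e-5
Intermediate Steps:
z = 195280
m = -29904 (m = 112*(-267) = -29904)
1/((z/((82*(-2819))) - 311845/(-114777)) + m) = 1/((195280/((82*(-2819))) - 311845/(-114777)) - 29904) = 1/((195280/(-231158) - 311845*(-1/114777)) - 29904) = 1/((195280*(-1/231158) + 311845/114777) - 29904) = 1/((-97640/115579 + 311845/114777) - 29904) = 1/(24835906975/13265810883 - 29904) = 1/(-396675972738257/13265810883) = -13265810883/396675972738257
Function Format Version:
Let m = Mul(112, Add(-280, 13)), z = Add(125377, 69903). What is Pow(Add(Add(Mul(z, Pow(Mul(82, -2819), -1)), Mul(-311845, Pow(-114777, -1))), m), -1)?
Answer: Rational(-13265810883, 396675972738257) ≈ -3.3442e-5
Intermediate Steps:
z = 195280
m = -29904 (m = Mul(112, -267) = -29904)
Pow(Add(Add(Mul(z, Pow(Mul(82, -2819), -1)), Mul(-311845, Pow(-114777, -1))), m), -1) = Pow(Add(Add(Mul(195280, Pow(Mul(82, -2819), -1)), Mul(-311845, Pow(-114777, -1))), -29904), -1) = Pow(Add(Add(Mul(195280, Pow(-231158, -1)), Mul(-311845, Rational(-1, 114777))), -29904), -1) = Pow(Add(Add(Mul(195280, Rational(-1, 231158)), Rational(311845, 114777)), -29904), -1) = Pow(Add(Add(Rational(-97640, 115579), Rational(311845, 114777)), -29904), -1) = Pow(Add(Rational(24835906975, 13265810883), -29904), -1) = Pow(Rational(-396675972738257, 13265810883), -1) = Rational(-13265810883, 396675972738257)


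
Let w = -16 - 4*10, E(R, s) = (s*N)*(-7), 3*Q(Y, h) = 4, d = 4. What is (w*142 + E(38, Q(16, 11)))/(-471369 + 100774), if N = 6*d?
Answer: 8176/370595 ≈ 0.022062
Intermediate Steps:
Q(Y, h) = 4/3 (Q(Y, h) = (⅓)*4 = 4/3)
N = 24 (N = 6*4 = 24)
E(R, s) = -168*s (E(R, s) = (s*24)*(-7) = (24*s)*(-7) = -168*s)
w = -56 (w = -16 - 40 = -56)
(w*142 + E(38, Q(16, 11)))/(-471369 + 100774) = (-56*142 - 168*4/3)/(-471369 + 100774) = (-7952 - 224)/(-370595) = -8176*(-1/370595) = 8176/370595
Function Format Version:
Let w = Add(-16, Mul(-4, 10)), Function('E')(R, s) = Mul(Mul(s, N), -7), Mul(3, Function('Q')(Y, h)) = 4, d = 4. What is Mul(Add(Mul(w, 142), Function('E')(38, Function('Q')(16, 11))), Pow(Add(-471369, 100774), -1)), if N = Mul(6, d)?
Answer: Rational(8176, 370595) ≈ 0.022062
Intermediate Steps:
Function('Q')(Y, h) = Rational(4, 3) (Function('Q')(Y, h) = Mul(Rational(1, 3), 4) = Rational(4, 3))
N = 24 (N = Mul(6, 4) = 24)
Function('E')(R, s) = Mul(-168, s) (Function('E')(R, s) = Mul(Mul(s, 24), -7) = Mul(Mul(24, s), -7) = Mul(-168, s))
w = -56 (w = Add(-16, -40) = -56)
Mul(Add(Mul(w, 142), Function('E')(38, Function('Q')(16, 11))), Pow(Add(-471369, 100774), -1)) = Mul(Add(Mul(-56, 142), Mul(-168, Rational(4, 3))), Pow(Add(-471369, 100774), -1)) = Mul(Add(-7952, -224), Pow(-370595, -1)) = Mul(-8176, Rational(-1, 370595)) = Rational(8176, 370595)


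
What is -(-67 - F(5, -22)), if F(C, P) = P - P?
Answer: 67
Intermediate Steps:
F(C, P) = 0
-(-67 - F(5, -22)) = -(-67 - 1*0) = -(-67 + 0) = -1*(-67) = 67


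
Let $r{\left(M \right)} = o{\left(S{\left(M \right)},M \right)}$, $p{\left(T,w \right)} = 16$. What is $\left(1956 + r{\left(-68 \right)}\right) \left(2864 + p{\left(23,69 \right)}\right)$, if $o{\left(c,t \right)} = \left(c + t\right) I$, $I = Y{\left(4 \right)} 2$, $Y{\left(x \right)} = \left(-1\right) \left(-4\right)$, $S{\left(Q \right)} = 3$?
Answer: $4135680$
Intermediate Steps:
$Y{\left(x \right)} = 4$
$I = 8$ ($I = 4 \cdot 2 = 8$)
$o{\left(c,t \right)} = 8 c + 8 t$ ($o{\left(c,t \right)} = \left(c + t\right) 8 = 8 c + 8 t$)
$r{\left(M \right)} = 24 + 8 M$ ($r{\left(M \right)} = 8 \cdot 3 + 8 M = 24 + 8 M$)
$\left(1956 + r{\left(-68 \right)}\right) \left(2864 + p{\left(23,69 \right)}\right) = \left(1956 + \left(24 + 8 \left(-68\right)\right)\right) \left(2864 + 16\right) = \left(1956 + \left(24 - 544\right)\right) 2880 = \left(1956 - 520\right) 2880 = 1436 \cdot 2880 = 4135680$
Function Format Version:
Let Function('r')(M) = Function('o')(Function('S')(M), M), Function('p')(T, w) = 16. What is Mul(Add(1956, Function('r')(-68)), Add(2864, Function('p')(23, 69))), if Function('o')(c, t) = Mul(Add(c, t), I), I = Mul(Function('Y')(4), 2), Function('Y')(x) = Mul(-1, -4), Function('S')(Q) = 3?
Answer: 4135680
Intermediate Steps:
Function('Y')(x) = 4
I = 8 (I = Mul(4, 2) = 8)
Function('o')(c, t) = Add(Mul(8, c), Mul(8, t)) (Function('o')(c, t) = Mul(Add(c, t), 8) = Add(Mul(8, c), Mul(8, t)))
Function('r')(M) = Add(24, Mul(8, M)) (Function('r')(M) = Add(Mul(8, 3), Mul(8, M)) = Add(24, Mul(8, M)))
Mul(Add(1956, Function('r')(-68)), Add(2864, Function('p')(23, 69))) = Mul(Add(1956, Add(24, Mul(8, -68))), Add(2864, 16)) = Mul(Add(1956, Add(24, -544)), 2880) = Mul(Add(1956, -520), 2880) = Mul(1436, 2880) = 4135680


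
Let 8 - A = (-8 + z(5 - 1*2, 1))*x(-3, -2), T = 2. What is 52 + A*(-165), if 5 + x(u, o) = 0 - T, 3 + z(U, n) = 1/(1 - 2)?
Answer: 12592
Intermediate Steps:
z(U, n) = -4 (z(U, n) = -3 + 1/(1 - 2) = -3 + 1/(-1) = -3 - 1 = -4)
x(u, o) = -7 (x(u, o) = -5 + (0 - 1*2) = -5 + (0 - 2) = -5 - 2 = -7)
A = -76 (A = 8 - (-8 - 4)*(-7) = 8 - (-12)*(-7) = 8 - 1*84 = 8 - 84 = -76)
52 + A*(-165) = 52 - 76*(-165) = 52 + 12540 = 12592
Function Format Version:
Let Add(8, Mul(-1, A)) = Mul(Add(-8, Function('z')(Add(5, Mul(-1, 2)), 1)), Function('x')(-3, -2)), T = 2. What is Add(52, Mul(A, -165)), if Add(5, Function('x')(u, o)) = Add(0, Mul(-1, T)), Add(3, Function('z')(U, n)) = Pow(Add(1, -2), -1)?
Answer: 12592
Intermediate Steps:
Function('z')(U, n) = -4 (Function('z')(U, n) = Add(-3, Pow(Add(1, -2), -1)) = Add(-3, Pow(-1, -1)) = Add(-3, -1) = -4)
Function('x')(u, o) = -7 (Function('x')(u, o) = Add(-5, Add(0, Mul(-1, 2))) = Add(-5, Add(0, -2)) = Add(-5, -2) = -7)
A = -76 (A = Add(8, Mul(-1, Mul(Add(-8, -4), -7))) = Add(8, Mul(-1, Mul(-12, -7))) = Add(8, Mul(-1, 84)) = Add(8, -84) = -76)
Add(52, Mul(A, -165)) = Add(52, Mul(-76, -165)) = Add(52, 12540) = 12592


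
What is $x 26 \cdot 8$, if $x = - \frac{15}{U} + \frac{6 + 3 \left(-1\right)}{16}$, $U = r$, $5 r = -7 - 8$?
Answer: $1079$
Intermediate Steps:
$r = -3$ ($r = \frac{-7 - 8}{5} = \frac{1}{5} \left(-15\right) = -3$)
$U = -3$
$x = \frac{83}{16}$ ($x = - \frac{15}{-3} + \frac{6 + 3 \left(-1\right)}{16} = \left(-15\right) \left(- \frac{1}{3}\right) + \left(6 - 3\right) \frac{1}{16} = 5 + 3 \cdot \frac{1}{16} = 5 + \frac{3}{16} = \frac{83}{16} \approx 5.1875$)
$x 26 \cdot 8 = \frac{83}{16} \cdot 26 \cdot 8 = \frac{1079}{8} \cdot 8 = 1079$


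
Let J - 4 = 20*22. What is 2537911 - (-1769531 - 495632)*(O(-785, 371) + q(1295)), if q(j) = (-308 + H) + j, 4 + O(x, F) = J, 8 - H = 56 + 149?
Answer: 2788688401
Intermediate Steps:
H = -197 (H = 8 - (56 + 149) = 8 - 1*205 = 8 - 205 = -197)
J = 444 (J = 4 + 20*22 = 4 + 440 = 444)
O(x, F) = 440 (O(x, F) = -4 + 444 = 440)
q(j) = -505 + j (q(j) = (-308 - 197) + j = -505 + j)
2537911 - (-1769531 - 495632)*(O(-785, 371) + q(1295)) = 2537911 - (-1769531 - 495632)*(440 + (-505 + 1295)) = 2537911 - (-2265163)*(440 + 790) = 2537911 - (-2265163)*1230 = 2537911 - 1*(-2786150490) = 2537911 + 2786150490 = 2788688401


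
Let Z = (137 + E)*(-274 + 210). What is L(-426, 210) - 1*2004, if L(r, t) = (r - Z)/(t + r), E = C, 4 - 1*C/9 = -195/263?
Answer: -58377725/28404 ≈ -2055.3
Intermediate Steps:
C = 11223/263 (C = 36 - (-1755)/263 = 36 - 9*(-195/263) = 36 + 1755/263 = 11223/263 ≈ 42.673)
E = 11223/263 ≈ 42.673
Z = -3024256/263 (Z = (137 + 11223/263)*(-274 + 210) = (47254/263)*(-64) = -3024256/263 ≈ -11499.)
L(r, t) = (3024256/263 + r)/(r + t) (L(r, t) = (r - 1*(-3024256/263))/(t + r) = (r + 3024256/263)/(r + t) = (3024256/263 + r)/(r + t))
L(-426, 210) - 1*2004 = (3024256/263 - 426)/(-426 + 210) - 1*2004 = (2912218/263)/(-216) - 2004 = -1/216*2912218/263 - 2004 = -1456109/28404 - 2004 = -58377725/28404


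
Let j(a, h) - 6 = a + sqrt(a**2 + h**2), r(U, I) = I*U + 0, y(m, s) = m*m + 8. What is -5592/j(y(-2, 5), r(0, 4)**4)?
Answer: -932/5 ≈ -186.40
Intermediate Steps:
y(m, s) = 8 + m**2 (y(m, s) = m**2 + 8 = 8 + m**2)
r(U, I) = I*U
j(a, h) = 6 + a + sqrt(a**2 + h**2) (j(a, h) = 6 + (a + sqrt(a**2 + h**2)) = 6 + a + sqrt(a**2 + h**2))
-5592/j(y(-2, 5), r(0, 4)**4) = -5592/(6 + (8 + (-2)**2) + sqrt((8 + (-2)**2)**2 + ((4*0)**4)**2)) = -5592/(6 + (8 + 4) + sqrt((8 + 4)**2 + (0**4)**2)) = -5592/(6 + 12 + sqrt(12**2 + 0**2)) = -5592/(6 + 12 + sqrt(144 + 0)) = -5592/(6 + 12 + sqrt(144)) = -5592/(6 + 12 + 12) = -5592/30 = -5592*1/30 = -932/5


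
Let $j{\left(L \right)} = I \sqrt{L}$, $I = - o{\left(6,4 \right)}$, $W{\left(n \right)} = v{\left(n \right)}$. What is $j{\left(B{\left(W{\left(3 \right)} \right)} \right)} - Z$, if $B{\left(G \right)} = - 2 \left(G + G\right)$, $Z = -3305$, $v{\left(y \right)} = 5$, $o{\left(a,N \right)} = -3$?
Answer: $3305 + 6 i \sqrt{5} \approx 3305.0 + 13.416 i$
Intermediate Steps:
$W{\left(n \right)} = 5$
$B{\left(G \right)} = - 4 G$ ($B{\left(G \right)} = - 2 \cdot 2 G = - 4 G$)
$I = 3$ ($I = \left(-1\right) \left(-3\right) = 3$)
$j{\left(L \right)} = 3 \sqrt{L}$
$j{\left(B{\left(W{\left(3 \right)} \right)} \right)} - Z = 3 \sqrt{\left(-4\right) 5} - -3305 = 3 \sqrt{-20} + 3305 = 3 \cdot 2 i \sqrt{5} + 3305 = 6 i \sqrt{5} + 3305 = 3305 + 6 i \sqrt{5}$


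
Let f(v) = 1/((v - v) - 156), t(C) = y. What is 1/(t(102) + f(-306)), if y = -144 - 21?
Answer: -156/25741 ≈ -0.0060604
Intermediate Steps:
y = -165
t(C) = -165
f(v) = -1/156 (f(v) = 1/(0 - 156) = 1/(-156) = -1/156)
1/(t(102) + f(-306)) = 1/(-165 - 1/156) = 1/(-25741/156) = -156/25741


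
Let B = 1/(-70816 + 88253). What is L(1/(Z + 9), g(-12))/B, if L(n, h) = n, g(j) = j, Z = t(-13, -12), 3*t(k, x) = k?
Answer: 7473/2 ≈ 3736.5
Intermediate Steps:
t(k, x) = k/3
Z = -13/3 (Z = (⅓)*(-13) = -13/3 ≈ -4.3333)
B = 1/17437 ≈ 5.7349e-5
L(1/(Z + 9), g(-12))/B = 1/((-13/3 + 9)*(1/17437)) = 17437/(14/3) = (3/14)*17437 = 7473/2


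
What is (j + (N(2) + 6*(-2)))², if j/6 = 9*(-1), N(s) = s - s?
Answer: 4356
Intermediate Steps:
N(s) = 0
j = -54 (j = 6*(9*(-1)) = 6*(-9) = -54)
(j + (N(2) + 6*(-2)))² = (-54 + (0 + 6*(-2)))² = (-54 + (0 - 12))² = (-54 - 12)² = (-66)² = 4356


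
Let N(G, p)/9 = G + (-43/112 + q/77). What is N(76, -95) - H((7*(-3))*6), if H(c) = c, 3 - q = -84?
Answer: 1006191/1232 ≈ 816.71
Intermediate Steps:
q = 87 (q = 3 - 1*(-84) = 3 + 84 = 87)
N(G, p) = 8271/1232 + 9*G (N(G, p) = 9*(G + (-43/112 + 87/77)) = 9*(G + 919/1232) = 9*(919/1232 + G) = 8271/1232 + 9*G)
N(76, -95) - H((7*(-3))*6) = (8271/1232 + 9*76) - 7*(-3)*6 = (8271/1232 + 684) - (-21)*6 = 850959/1232 - 1*(-126) = 850959/1232 + 126 = 1006191/1232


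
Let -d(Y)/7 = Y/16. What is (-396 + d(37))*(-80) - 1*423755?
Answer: -390780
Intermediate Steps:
d(Y) = -7*Y/16
(-396 + d(37))*(-80) - 1*423755 = (-396 - 7/16*37)*(-80) - 1*423755 = (-396 - 259/16)*(-80) - 423755 = -6595/16*(-80) - 423755 = 32975 - 423755 = -390780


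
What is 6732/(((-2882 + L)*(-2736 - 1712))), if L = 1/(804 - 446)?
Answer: 301257/573655780 ≈ 0.00052515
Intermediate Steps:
L = 1/358 ≈ 0.0027933
6732/(((-2882 + L)*(-2736 - 1712))) = 6732/(((-2882 + 1/358)*(-2736 - 1712))) = 6732/((-1031755/358*(-4448))) = 6732/(2294623120/179) = 6732*(179/2294623120) = 301257/573655780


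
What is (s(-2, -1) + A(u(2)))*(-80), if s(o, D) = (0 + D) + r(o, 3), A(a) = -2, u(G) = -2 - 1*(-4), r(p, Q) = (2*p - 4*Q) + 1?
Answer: 1440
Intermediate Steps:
r(p, Q) = 1 - 4*Q + 2*p (r(p, Q) = (-4*Q + 2*p) + 1 = 1 - 4*Q + 2*p)
u(G) = 2 (u(G) = -2 + 4 = 2)
s(o, D) = -11 + D + 2*o (s(o, D) = (0 + D) + (1 - 4*3 + 2*o) = D + (1 - 12 + 2*o) = D + (-11 + 2*o) = -11 + D + 2*o)
(s(-2, -1) + A(u(2)))*(-80) = ((-11 - 1 + 2*(-2)) - 2)*(-80) = ((-11 - 1 - 4) - 2)*(-80) = (-16 - 2)*(-80) = -18*(-80) = 1440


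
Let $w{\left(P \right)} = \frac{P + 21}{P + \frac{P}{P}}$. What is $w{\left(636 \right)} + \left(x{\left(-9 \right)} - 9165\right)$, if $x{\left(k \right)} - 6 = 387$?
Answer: $- \frac{5587107}{637} \approx -8771.0$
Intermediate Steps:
$x{\left(k \right)} = 393$ ($x{\left(k \right)} = 6 + 387 = 393$)
$w{\left(P \right)} = \frac{21 + P}{1 + P}$ ($w{\left(P \right)} = \frac{21 + P}{P + 1} = \frac{21 + P}{1 + P}$)
$w{\left(636 \right)} + \left(x{\left(-9 \right)} - 9165\right) = \frac{21 + 636}{1 + 636} + \left(393 - 9165\right) = \frac{1}{637} \cdot 657 + \left(393 - 9165\right) = \frac{1}{637} \cdot 657 - 8772 = \frac{657}{637} - 8772 = - \frac{5587107}{637}$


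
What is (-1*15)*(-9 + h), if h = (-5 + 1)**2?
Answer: -105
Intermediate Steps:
h = 16 (h = (-4)**2 = 16)
(-1*15)*(-9 + h) = (-1*15)*(-9 + 16) = -15*7 = -105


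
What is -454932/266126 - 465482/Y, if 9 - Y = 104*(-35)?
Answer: -62768454800/485546887 ≈ -129.27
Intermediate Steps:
Y = 3649 (Y = 9 - 104*(-35) = 9 - 1*(-3640) = 9 + 3640 = 3649)
-454932/266126 - 465482/Y = -454932/266126 - 465482/3649 = -454932*1/266126 - 465482*1/3649 = -227466/133063 - 465482/3649 = -62768454800/485546887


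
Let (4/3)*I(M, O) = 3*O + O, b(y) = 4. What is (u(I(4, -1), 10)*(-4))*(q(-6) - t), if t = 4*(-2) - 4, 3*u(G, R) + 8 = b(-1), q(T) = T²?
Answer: 256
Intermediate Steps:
I(M, O) = 3*O (I(M, O) = 3*(3*O + O)/4 = 3*(4*O)/4 = 3*O)
u(G, R) = -4/3 (u(G, R) = -8/3 + (⅓)*4 = -8/3 + 4/3 = -4/3)
t = -12 (t = -8 - 4 = -12)
(u(I(4, -1), 10)*(-4))*(q(-6) - t) = (-4/3*(-4))*((-6)² - 1*(-12)) = 16*(36 + 12)/3 = (16/3)*48 = 256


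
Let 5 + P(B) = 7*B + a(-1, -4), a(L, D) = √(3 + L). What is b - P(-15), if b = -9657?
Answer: -9547 - √2 ≈ -9548.4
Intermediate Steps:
P(B) = -5 + √2 + 7*B (P(B) = -5 + (7*B + √(3 - 1)) = -5 + (7*B + √2) = -5 + (√2 + 7*B) = -5 + √2 + 7*B)
b - P(-15) = -9657 - (-5 + √2 + 7*(-15)) = -9657 - (-5 + √2 - 105) = -9657 - (-110 + √2) = -9657 + (110 - √2) = -9547 - √2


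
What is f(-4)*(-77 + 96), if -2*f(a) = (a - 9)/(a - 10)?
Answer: -247/28 ≈ -8.8214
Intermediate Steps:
f(a) = -(-9 + a)/(2*(-10 + a)) (f(a) = -(a - 9)/(2*(a - 10)) = -(-9 + a)/(2*(-10 + a)))
f(-4)*(-77 + 96) = ((9 - 1*(-4))/(2*(-10 - 4)))*(-77 + 96) = ((1/2)*(9 + 4)/(-14))*19 = ((1/2)*(-1/14)*13)*19 = -13/28*19 = -247/28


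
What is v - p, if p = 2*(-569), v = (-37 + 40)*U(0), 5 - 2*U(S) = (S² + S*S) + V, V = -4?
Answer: 2303/2 ≈ 1151.5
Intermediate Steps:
U(S) = 9/2 - S² (U(S) = 5/2 - ((S² + S*S) - 4)/2 = 5/2 - ((S² + S²) - 4)/2 = 5/2 - (2*S² - 4)/2 = 5/2 - (-4 + 2*S²)/2 = 5/2 + (2 - S²) = 9/2 - S²)
v = 27/2 (v = (-37 + 40)*(9/2 - 1*0²) = 3*(9/2 - 1*0) = 3*(9/2 + 0) = 3*(9/2) = 27/2 ≈ 13.500)
p = -1138
v - p = 27/2 - 1*(-1138) = 27/2 + 1138 = 2303/2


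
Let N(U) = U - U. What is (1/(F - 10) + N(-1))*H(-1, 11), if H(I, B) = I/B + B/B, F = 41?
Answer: 10/341 ≈ 0.029326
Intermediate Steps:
H(I, B) = 1 + I/B (H(I, B) = I/B + 1 = 1 + I/B)
N(U) = 0
(1/(F - 10) + N(-1))*H(-1, 11) = (1/(41 - 10) + 0)*((11 - 1)/11) = (1/31 + 0)*((1/11)*10) = (1/31 + 0)*(10/11) = (1/31)*(10/11) = 10/341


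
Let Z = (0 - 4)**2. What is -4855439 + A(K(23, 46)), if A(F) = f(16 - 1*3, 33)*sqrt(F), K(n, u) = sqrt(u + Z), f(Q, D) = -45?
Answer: -4855439 - 45*62**(1/4) ≈ -4.8556e+6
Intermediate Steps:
Z = 16 (Z = (-4)**2 = 16)
K(n, u) = sqrt(16 + u) (K(n, u) = sqrt(u + 16) = sqrt(16 + u))
A(F) = -45*sqrt(F)
-4855439 + A(K(23, 46)) = -4855439 - 45*(16 + 46)**(1/4) = -4855439 - 45*62**(1/4)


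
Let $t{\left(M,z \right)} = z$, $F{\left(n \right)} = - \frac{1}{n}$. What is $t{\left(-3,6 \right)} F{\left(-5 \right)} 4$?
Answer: $\frac{24}{5} \approx 4.8$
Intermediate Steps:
$t{\left(-3,6 \right)} F{\left(-5 \right)} 4 = 6 - \frac{1}{-5} \cdot 4 = 6 \left(-1\right) \left(- \frac{1}{5}\right) 4 = 6 \cdot \frac{1}{5} \cdot 4 = 6 \cdot \frac{4}{5} = \frac{24}{5}$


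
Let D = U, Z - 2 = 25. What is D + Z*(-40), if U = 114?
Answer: -966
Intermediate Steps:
Z = 27 (Z = 2 + 25 = 27)
D = 114
D + Z*(-40) = 114 + 27*(-40) = 114 - 1080 = -966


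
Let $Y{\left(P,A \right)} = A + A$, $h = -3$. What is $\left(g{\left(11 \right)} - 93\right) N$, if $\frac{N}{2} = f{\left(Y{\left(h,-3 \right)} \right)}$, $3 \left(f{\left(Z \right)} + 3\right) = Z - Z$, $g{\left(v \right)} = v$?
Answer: $492$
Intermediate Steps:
$Y{\left(P,A \right)} = 2 A$
$f{\left(Z \right)} = -3$ ($f{\left(Z \right)} = -3 + \frac{Z - Z}{3} = -3 + \frac{1}{3} \cdot 0 = -3 + 0 = -3$)
$N = -6$ ($N = 2 \left(-3\right) = -6$)
$\left(g{\left(11 \right)} - 93\right) N = \left(11 - 93\right) \left(-6\right) = \left(-82\right) \left(-6\right) = 492$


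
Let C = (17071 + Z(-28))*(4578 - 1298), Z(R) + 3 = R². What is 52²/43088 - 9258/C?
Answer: 4935394423/78843715040 ≈ 0.062597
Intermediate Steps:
Z(R) = -3 + R²
C = 58554560 (C = (17071 + (-3 + (-28)²))*(4578 - 1298) = (17071 + (-3 + 784))*3280 = (17071 + 781)*3280 = 17852*3280 = 58554560)
52²/43088 - 9258/C = 52²/43088 - 9258/58554560 = 2704*(1/43088) - 9258*1/58554560 = 169/2693 - 4629/29277280 = 4935394423/78843715040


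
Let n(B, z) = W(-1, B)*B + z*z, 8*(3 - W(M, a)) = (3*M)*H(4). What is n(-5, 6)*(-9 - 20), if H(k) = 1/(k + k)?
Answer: -38541/64 ≈ -602.20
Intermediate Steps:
H(k) = 1/(2*k)
W(M, a) = 3 - 3*M/64 (W(M, a) = 3 - 3*M*(½)/4/8 = 3 - 3*M*(½)*(¼)/8 = 3 - 3*M/(8*8) = 3 - 3*M/64)
n(B, z) = z² + 195*B/64 (n(B, z) = (3 - 3/64*(-1))*B + z*z = (3 + 3/64)*B + z² = 195*B/64 + z² = z² + 195*B/64)
n(-5, 6)*(-9 - 20) = (6² + (195/64)*(-5))*(-9 - 20) = (36 - 975/64)*(-29) = (1329/64)*(-29) = -38541/64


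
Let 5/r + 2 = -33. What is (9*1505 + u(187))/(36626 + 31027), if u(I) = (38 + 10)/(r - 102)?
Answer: 3228113/16123965 ≈ 0.20021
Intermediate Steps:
r = -1/7 (r = 5/(-2 - 33) = 5/(-35) = 5*(-1/35) = -1/7 ≈ -0.14286)
u(I) = -336/715 (u(I) = (38 + 10)/(-1/7 - 102) = 48/(-715/7) = 48*(-7/715) = -336/715)
(9*1505 + u(187))/(36626 + 31027) = (9*1505 - 336/715)/(36626 + 31027) = (13545 - 336/715)/67653 = (9684339/715)*(1/67653) = 3228113/16123965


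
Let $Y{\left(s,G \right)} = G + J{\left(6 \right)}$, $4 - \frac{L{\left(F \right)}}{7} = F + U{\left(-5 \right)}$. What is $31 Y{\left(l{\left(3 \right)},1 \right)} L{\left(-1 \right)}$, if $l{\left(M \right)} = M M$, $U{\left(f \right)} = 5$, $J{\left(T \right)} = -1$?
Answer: $0$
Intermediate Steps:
$l{\left(M \right)} = M^{2}$
$L{\left(F \right)} = -7 - 7 F$ ($L{\left(F \right)} = 28 - 7 \left(F + 5\right) = 28 - 7 \left(5 + F\right) = 28 - \left(35 + 7 F\right) = -7 - 7 F$)
$Y{\left(s,G \right)} = -1 + G$ ($Y{\left(s,G \right)} = G - 1 = -1 + G$)
$31 Y{\left(l{\left(3 \right)},1 \right)} L{\left(-1 \right)} = 31 \left(-1 + 1\right) \left(-7 - -7\right) = 31 \cdot 0 \left(-7 + 7\right) = 0 \cdot 0 = 0$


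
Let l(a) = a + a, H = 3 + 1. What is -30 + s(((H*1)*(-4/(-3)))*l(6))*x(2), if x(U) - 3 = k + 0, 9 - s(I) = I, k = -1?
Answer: -140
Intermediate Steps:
H = 4
l(a) = 2*a
s(I) = 9 - I
x(U) = 2 (x(U) = 3 + (-1 + 0) = 3 - 1 = 2)
-30 + s(((H*1)*(-4/(-3)))*l(6))*x(2) = -30 + (9 - (4*1)*(-4/(-3))*2*6)*2 = -30 + (9 - 4*(-4*(-⅓))*12)*2 = -30 + (9 - 4*(4/3)*12)*2 = -30 + (9 - 16*12/3)*2 = -30 + (9 - 1*64)*2 = -30 + (9 - 64)*2 = -30 - 55*2 = -30 - 110 = -140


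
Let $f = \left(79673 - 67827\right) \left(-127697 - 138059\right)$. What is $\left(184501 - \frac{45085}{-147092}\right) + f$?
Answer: $- \frac{463039890398815}{147092} \approx -3.148 \cdot 10^{9}$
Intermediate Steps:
$f = -3148145576$ ($f = 11846 \left(-265756\right) = -3148145576$)
$\left(184501 - \frac{45085}{-147092}\right) + f = \left(184501 - \frac{45085}{-147092}\right) - 3148145576 = \left(184501 - - \frac{45085}{147092}\right) - 3148145576 = \left(184501 + \frac{45085}{147092}\right) - 3148145576 = \frac{27138666177}{147092} - 3148145576 = - \frac{463039890398815}{147092}$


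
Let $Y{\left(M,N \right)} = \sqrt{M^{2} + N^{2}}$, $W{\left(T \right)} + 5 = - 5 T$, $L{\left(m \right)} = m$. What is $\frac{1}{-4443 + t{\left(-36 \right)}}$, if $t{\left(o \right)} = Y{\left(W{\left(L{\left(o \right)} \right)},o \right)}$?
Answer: $- \frac{4443}{19708328} - \frac{\sqrt{31921}}{19708328} \approx -0.0002345$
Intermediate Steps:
$W{\left(T \right)} = -5 - 5 T$
$t{\left(o \right)} = \sqrt{o^{2} + \left(-5 - 5 o\right)^{2}}$ ($t{\left(o \right)} = \sqrt{\left(-5 - 5 o\right)^{2} + o^{2}} = \sqrt{o^{2} + \left(-5 - 5 o\right)^{2}}$)
$\frac{1}{-4443 + t{\left(-36 \right)}} = \frac{1}{-4443 + \sqrt{\left(-36\right)^{2} + 25 \left(1 - 36\right)^{2}}} = \frac{1}{-4443 + \sqrt{1296 + 25 \left(-35\right)^{2}}} = \frac{1}{-4443 + \sqrt{1296 + 25 \cdot 1225}} = \frac{1}{-4443 + \sqrt{1296 + 30625}} = \frac{1}{-4443 + \sqrt{31921}}$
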